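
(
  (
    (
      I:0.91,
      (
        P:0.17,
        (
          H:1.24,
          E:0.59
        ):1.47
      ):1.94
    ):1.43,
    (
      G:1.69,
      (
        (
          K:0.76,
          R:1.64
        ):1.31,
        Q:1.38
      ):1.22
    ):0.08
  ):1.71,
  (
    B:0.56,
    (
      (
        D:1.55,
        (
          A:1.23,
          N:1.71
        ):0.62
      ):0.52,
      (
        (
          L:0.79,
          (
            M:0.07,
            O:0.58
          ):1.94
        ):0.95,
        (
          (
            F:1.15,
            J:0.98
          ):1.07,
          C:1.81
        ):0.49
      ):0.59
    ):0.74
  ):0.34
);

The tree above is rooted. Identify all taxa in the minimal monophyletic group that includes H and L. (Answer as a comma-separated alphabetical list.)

A, B, C, D, E, F, G, H, I, J, K, L, M, N, O, P, Q, R

Tracing H: it sits inside (H,E).
Tracing L: it sits inside (L,(M,O)).
The smallest clade enclosing both is the whole tree (their MRCA is the root), so the answer is all 18 tips in alphabetical order.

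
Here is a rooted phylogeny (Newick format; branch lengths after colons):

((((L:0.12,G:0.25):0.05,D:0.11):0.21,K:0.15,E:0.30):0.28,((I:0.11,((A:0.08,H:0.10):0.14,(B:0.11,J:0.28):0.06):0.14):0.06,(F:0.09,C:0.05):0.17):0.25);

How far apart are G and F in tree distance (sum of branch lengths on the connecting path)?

1.30

The path runs G → … → MRCA → … → F; the MRCA is the root of the tree.
Branch lengths along that path: 0.25 + 0.05 + 0.21 + 0.28 + 0.25 + 0.17 + 0.09 = 1.30.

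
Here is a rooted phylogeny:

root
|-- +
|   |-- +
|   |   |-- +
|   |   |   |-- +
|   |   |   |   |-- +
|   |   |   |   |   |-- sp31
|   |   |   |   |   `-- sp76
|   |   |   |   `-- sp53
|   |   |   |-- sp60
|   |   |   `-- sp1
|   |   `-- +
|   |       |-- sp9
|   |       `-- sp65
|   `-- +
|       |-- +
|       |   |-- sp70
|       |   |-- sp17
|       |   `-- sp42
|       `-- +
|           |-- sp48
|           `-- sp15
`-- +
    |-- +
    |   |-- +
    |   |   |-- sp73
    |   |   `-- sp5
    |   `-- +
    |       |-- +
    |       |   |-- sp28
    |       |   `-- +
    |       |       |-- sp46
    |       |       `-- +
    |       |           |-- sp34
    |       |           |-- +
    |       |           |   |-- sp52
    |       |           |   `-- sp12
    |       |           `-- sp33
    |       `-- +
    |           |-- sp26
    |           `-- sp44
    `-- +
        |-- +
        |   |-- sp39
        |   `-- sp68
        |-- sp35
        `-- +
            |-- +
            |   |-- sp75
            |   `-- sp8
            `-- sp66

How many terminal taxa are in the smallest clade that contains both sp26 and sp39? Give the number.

16

The MRCA of sp26 and sp39 is the node subtending (((sp73,sp5),((sp28,(sp46,(sp34,(sp52,sp12),sp33))),(sp26,sp44))),((sp39,sp68),sp35,((sp75,sp8),sp66))).
That clade contains 16 terminal taxa: sp12, sp26, sp28, sp33, sp34, sp35, sp39, sp44, sp46, sp5, sp52, sp66, sp68, sp73, sp75, sp8.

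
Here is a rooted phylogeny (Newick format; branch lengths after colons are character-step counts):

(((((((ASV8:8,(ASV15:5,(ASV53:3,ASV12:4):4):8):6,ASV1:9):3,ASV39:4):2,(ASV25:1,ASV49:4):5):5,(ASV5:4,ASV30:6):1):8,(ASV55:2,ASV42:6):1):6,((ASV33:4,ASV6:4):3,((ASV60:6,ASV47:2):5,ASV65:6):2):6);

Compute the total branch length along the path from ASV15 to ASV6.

The path runs ASV15 → … → MRCA → … → ASV6; the MRCA is the root of the tree.
Branch lengths along that path: 5 + 8 + 6 + 3 + 2 + 5 + 8 + 6 + 6 + 3 + 4 = 56.

56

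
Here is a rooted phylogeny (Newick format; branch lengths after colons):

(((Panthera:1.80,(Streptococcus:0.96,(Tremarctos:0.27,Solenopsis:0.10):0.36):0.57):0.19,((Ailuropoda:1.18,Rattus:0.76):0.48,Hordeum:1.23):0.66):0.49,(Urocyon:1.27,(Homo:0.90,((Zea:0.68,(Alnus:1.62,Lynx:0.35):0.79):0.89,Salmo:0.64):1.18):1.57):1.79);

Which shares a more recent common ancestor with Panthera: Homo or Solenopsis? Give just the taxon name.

The MRCA of Panthera and Solenopsis subtends (Panthera,(Streptococcus,(Tremarctos,Solenopsis))) (4 taxa).
The MRCA of Panthera and Homo is the root, subtending the entire tree (13 taxa).
The first is nested inside the second, so Panthera shares a more recent common ancestor with Solenopsis.

Solenopsis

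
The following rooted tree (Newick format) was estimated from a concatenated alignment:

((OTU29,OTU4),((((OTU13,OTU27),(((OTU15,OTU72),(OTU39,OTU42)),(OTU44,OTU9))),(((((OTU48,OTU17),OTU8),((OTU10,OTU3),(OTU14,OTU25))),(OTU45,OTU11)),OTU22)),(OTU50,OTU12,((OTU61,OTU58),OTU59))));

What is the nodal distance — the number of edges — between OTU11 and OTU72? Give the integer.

The MRCA of OTU11 and OTU72 is the node subtending (((OTU13,OTU27),(((OTU15,OTU72),(OTU39,OTU42)),(OTU44,OTU9))),(((((OTU48,OTU17),OTU8),((OTU10,OTU3),(OTU14,OTU25))),(OTU45,OTU11)),OTU22)).
From OTU11 up to that node: 4 branches. From OTU72 up to the same node: 5 branches. Total: 4 + 5 = 9.

9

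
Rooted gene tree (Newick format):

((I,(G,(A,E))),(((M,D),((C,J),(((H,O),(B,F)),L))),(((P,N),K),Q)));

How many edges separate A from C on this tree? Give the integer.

9

The MRCA of A and C is the root of the tree.
From A up to that node: 4 branches. From C up to the same node: 5 branches. Total: 4 + 5 = 9.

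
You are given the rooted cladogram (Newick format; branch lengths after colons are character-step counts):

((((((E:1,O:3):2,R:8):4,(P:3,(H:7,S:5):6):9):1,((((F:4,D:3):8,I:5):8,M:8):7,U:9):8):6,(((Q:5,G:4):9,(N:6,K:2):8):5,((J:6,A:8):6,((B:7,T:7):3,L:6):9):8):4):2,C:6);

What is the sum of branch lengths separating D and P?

47

The path runs D → … → MRCA → … → P; the MRCA is the node subtending ((((E,O),R),(P,(H,S))),((((F,D),I),M),U)).
Branch lengths along that path: 3 + 8 + 8 + 7 + 8 + 1 + 9 + 3 = 47.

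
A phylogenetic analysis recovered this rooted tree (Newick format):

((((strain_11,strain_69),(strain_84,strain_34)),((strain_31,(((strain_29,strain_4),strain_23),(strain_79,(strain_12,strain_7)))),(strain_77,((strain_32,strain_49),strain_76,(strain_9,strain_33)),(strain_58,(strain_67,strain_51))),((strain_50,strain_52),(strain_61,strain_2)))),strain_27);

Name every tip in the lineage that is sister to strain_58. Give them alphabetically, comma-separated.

strain_58 attaches to the tree at the node subtending (strain_58,(strain_67,strain_51)).
The other lineage descending from that same node — the sister group — is (strain_67,strain_51); its 2 tips in alphabetical order are the answer.

strain_51, strain_67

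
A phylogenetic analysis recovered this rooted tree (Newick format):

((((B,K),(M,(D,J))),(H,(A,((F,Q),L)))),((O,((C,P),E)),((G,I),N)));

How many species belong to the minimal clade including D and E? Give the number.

The MRCA of D and E is the root, so the clade is the entire tree.
That clade contains 17 terminal taxa: A, B, C, D, E, F, G, H, I, J, K, L, M, N, O, P, Q.

17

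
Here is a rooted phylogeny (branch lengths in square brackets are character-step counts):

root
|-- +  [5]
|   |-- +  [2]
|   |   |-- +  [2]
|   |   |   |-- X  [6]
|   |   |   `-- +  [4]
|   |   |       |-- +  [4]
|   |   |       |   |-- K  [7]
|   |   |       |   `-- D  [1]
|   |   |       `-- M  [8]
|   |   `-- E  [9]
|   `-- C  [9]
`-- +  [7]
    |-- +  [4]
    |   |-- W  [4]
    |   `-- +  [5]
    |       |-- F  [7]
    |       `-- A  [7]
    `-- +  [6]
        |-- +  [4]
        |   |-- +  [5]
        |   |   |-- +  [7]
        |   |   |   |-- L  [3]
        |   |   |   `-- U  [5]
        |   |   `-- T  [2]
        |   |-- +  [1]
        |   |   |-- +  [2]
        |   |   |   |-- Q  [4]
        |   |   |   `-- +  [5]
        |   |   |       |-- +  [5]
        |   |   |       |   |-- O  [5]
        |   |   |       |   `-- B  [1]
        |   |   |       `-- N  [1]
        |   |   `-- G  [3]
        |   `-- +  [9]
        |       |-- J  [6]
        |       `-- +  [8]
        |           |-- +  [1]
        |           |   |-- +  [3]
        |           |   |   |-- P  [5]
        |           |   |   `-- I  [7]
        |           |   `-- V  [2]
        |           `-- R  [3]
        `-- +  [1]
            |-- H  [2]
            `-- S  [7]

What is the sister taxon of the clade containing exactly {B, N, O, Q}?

The clade containing exactly {B, N, O, Q} attaches to the tree at the node subtending ((Q,((O,B),N)),G).
The other lineage descending from that same node — the sister group — is the single tip G.

G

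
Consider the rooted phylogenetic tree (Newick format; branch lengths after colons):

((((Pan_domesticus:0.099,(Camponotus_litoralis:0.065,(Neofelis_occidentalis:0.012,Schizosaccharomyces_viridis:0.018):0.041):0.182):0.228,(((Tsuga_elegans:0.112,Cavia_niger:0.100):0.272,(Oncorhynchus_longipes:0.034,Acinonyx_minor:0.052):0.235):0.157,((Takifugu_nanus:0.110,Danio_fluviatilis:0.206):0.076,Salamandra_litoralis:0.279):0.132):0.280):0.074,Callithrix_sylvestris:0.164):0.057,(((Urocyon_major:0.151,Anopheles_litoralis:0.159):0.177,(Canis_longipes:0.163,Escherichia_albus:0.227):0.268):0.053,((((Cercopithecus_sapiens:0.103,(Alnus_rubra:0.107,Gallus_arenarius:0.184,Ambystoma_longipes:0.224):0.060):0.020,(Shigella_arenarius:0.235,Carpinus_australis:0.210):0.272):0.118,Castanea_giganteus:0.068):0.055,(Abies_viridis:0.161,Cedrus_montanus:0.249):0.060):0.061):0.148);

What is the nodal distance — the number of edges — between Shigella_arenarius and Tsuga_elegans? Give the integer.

12

The MRCA of Shigella_arenarius and Tsuga_elegans is the root of the tree.
From Shigella_arenarius up to that node: 6 branches. From Tsuga_elegans up to the same node: 6 branches. Total: 6 + 6 = 12.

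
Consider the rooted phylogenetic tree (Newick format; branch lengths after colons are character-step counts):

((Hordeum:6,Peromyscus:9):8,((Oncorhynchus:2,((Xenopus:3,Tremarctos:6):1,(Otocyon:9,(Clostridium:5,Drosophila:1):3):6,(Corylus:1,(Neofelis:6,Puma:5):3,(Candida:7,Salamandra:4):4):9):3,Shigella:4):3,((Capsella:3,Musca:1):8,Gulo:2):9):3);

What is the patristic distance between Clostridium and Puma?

31

The path runs Clostridium → … → MRCA → … → Puma; the MRCA is the node subtending ((Xenopus,Tremarctos),(Otocyon,(Clostridium,Drosophila)),(Corylus,(Neofelis,Puma),(Candida,Salamandra))).
Branch lengths along that path: 5 + 3 + 6 + 9 + 3 + 5 = 31.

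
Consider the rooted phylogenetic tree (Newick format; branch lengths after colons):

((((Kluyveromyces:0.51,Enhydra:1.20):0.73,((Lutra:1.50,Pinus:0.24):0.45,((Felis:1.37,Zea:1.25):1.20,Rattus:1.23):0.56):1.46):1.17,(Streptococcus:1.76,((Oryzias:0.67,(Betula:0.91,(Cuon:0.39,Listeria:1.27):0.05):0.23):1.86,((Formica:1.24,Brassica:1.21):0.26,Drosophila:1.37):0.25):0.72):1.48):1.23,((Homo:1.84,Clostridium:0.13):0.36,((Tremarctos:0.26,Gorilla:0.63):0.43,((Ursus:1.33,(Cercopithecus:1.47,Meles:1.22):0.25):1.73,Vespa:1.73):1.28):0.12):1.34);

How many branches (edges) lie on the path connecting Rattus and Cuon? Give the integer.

10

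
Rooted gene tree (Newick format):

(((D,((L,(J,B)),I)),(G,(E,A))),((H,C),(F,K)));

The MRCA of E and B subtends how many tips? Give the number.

The MRCA of E and B is the node subtending ((D,((L,(J,B)),I)),(G,(E,A))).
That clade contains 8 terminal taxa: A, B, D, E, G, I, J, L.

8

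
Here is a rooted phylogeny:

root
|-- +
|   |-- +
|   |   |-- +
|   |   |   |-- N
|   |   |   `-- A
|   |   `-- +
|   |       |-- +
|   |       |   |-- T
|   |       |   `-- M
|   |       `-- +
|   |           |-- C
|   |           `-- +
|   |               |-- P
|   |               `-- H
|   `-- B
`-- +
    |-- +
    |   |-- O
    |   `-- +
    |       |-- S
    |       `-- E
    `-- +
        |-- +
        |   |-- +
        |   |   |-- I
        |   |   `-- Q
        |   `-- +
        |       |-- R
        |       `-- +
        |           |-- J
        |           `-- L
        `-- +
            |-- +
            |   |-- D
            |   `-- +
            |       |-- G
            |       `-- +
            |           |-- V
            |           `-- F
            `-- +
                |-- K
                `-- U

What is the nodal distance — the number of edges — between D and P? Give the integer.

11

The MRCA of D and P is the root of the tree.
From D up to that node: 5 branches. From P up to the same node: 6 branches. Total: 5 + 6 = 11.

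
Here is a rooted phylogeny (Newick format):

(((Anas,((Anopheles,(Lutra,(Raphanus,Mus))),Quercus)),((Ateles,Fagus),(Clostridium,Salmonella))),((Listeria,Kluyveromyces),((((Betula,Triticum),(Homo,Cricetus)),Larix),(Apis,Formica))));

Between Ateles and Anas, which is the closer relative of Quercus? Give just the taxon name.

Anas

The MRCA of Quercus and Anas subtends (Anas,((Anopheles,(Lutra,(Raphanus,Mus))),Quercus)) (6 taxa).
The MRCA of Quercus and Ateles subtends ((Anas,((Anopheles,(Lutra,(Raphanus,Mus))),Quercus)),((Ateles,Fagus),(Clostridium,Salmonella))) (10 taxa).
The first is nested inside the second, so Quercus shares a more recent common ancestor with Anas.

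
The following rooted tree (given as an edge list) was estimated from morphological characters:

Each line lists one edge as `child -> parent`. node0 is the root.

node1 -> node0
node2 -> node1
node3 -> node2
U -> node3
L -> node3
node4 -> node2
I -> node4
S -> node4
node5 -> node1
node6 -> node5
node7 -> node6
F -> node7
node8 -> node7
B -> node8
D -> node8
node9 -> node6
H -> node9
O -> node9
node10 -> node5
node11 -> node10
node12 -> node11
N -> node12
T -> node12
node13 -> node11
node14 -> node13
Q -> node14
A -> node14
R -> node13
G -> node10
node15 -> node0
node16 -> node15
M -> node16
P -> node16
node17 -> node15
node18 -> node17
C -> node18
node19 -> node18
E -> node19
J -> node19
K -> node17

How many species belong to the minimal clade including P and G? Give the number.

21

The MRCA of P and G is the root, so the clade is the entire tree.
That clade contains 21 terminal taxa: A, B, C, D, E, F, G, H, I, J, K, L, M, N, O, P, Q, R, S, T, U.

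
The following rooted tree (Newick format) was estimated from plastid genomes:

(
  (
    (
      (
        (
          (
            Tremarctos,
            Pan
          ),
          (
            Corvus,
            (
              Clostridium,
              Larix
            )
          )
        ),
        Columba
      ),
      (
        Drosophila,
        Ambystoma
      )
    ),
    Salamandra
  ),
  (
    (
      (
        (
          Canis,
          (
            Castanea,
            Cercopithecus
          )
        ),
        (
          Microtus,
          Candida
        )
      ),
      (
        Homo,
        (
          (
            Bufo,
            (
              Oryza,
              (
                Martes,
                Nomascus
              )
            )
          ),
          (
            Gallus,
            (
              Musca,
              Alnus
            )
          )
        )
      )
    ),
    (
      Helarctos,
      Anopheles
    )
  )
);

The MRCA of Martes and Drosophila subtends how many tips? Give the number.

24

The MRCA of Martes and Drosophila is the root, so the clade is the entire tree.
That clade contains 24 terminal taxa: Alnus, Ambystoma, Anopheles, Bufo, Candida, Canis, Castanea, Cercopithecus, Clostridium, Columba, Corvus, Drosophila, Gallus, Helarctos, Homo, Larix, Martes, Microtus, Musca, Nomascus, Oryza, Pan, Salamandra, Tremarctos.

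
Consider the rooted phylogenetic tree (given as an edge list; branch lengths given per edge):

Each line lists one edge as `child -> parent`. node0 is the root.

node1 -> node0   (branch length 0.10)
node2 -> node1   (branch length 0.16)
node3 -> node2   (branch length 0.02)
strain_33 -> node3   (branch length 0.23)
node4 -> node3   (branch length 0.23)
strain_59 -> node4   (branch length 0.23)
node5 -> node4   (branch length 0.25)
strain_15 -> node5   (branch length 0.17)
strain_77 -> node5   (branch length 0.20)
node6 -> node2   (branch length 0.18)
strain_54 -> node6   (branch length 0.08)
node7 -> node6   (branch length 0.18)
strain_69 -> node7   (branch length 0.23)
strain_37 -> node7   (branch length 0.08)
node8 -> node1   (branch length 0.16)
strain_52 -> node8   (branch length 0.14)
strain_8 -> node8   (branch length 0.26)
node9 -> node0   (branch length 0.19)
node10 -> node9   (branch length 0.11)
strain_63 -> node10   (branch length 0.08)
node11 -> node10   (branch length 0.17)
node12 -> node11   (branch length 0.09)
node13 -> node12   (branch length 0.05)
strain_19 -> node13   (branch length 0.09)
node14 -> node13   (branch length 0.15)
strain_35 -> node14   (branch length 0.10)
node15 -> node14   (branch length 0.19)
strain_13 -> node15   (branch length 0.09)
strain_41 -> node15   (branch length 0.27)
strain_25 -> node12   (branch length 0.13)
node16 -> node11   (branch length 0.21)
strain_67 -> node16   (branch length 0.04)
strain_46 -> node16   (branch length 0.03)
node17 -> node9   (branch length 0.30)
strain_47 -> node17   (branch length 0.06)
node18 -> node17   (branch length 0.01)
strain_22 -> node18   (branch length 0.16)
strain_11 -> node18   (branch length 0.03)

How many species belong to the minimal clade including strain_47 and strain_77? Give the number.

The MRCA of strain_47 and strain_77 is the root, so the clade is the entire tree.
That clade contains 20 terminal taxa: strain_11, strain_13, strain_15, strain_19, strain_22, strain_25, strain_33, strain_35, strain_37, strain_41, strain_46, strain_47, strain_52, strain_54, strain_59, strain_63, strain_67, strain_69, strain_77, strain_8.

20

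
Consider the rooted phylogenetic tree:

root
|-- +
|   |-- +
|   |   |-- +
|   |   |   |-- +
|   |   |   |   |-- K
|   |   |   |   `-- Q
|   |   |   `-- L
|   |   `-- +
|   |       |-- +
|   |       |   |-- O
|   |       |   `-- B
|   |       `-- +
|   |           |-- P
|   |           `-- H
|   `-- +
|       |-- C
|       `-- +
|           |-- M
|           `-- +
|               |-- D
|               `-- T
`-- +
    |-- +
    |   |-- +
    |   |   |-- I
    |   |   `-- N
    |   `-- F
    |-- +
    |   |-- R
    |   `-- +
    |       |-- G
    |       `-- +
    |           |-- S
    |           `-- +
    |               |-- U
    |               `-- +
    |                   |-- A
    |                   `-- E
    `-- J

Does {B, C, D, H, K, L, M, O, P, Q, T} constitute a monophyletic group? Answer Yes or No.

Yes

The most recent common ancestor of these taxa subtends ((((K,Q),L),((O,B),(P,H))),(C,(M,(D,T)))).
That clade has exactly 11 tips — every listed taxon and nothing else — so the group is monophyletic.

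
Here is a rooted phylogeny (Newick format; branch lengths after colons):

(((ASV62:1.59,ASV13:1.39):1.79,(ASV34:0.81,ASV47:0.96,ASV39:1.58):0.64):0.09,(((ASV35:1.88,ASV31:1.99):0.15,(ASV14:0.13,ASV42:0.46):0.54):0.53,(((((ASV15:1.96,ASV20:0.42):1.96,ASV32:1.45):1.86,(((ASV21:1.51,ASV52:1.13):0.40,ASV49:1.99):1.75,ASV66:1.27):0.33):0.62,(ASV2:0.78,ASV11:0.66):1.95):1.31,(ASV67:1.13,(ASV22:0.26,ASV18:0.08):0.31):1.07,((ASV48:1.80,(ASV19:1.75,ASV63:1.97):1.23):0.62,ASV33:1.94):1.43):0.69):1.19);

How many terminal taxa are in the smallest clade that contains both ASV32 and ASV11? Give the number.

9

The MRCA of ASV32 and ASV11 is the node subtending ((((ASV15,ASV20),ASV32),(((ASV21,ASV52),ASV49),ASV66)),(ASV2,ASV11)).
That clade contains 9 terminal taxa: ASV11, ASV15, ASV2, ASV20, ASV21, ASV32, ASV49, ASV52, ASV66.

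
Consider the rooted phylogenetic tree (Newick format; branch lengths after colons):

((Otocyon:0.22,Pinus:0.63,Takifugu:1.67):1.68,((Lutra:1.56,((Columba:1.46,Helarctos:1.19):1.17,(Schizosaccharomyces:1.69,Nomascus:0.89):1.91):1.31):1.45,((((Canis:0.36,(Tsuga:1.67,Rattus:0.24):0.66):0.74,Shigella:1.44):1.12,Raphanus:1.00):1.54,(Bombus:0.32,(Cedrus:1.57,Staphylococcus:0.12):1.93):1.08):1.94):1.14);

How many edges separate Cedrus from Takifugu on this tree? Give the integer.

The MRCA of Cedrus and Takifugu is the root of the tree.
From Cedrus up to that node: 5 branches. From Takifugu up to the same node: 2 branches. Total: 5 + 2 = 7.

7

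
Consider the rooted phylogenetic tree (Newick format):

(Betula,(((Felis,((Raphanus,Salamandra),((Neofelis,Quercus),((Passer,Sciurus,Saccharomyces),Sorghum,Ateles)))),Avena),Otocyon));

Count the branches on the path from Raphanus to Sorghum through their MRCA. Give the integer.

The MRCA of Raphanus and Sorghum is the node subtending ((Raphanus,Salamandra),((Neofelis,Quercus),((Passer,Sciurus,Saccharomyces),Sorghum,Ateles))).
From Raphanus up to that node: 2 branches. From Sorghum up to the same node: 3 branches. Total: 2 + 3 = 5.

5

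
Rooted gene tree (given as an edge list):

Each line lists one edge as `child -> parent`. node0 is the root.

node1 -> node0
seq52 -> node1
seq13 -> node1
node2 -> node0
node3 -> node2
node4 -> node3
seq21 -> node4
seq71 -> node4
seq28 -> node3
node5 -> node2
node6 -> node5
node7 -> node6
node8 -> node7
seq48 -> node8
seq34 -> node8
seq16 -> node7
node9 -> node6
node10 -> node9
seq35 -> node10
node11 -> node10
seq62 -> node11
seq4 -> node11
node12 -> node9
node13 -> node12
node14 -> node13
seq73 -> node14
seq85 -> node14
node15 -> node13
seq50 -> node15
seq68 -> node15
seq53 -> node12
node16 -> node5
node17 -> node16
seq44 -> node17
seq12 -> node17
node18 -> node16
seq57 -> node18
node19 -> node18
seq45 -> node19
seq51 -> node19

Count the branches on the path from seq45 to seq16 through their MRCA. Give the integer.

7

The MRCA of seq45 and seq16 is the node subtending ((((seq48,seq34),seq16),((seq35,(seq62,seq4)),(((seq73,seq85),(seq50,seq68)),seq53))),((seq44,seq12),(seq57,(seq45,seq51)))).
From seq45 up to that node: 4 branches. From seq16 up to the same node: 3 branches. Total: 4 + 3 = 7.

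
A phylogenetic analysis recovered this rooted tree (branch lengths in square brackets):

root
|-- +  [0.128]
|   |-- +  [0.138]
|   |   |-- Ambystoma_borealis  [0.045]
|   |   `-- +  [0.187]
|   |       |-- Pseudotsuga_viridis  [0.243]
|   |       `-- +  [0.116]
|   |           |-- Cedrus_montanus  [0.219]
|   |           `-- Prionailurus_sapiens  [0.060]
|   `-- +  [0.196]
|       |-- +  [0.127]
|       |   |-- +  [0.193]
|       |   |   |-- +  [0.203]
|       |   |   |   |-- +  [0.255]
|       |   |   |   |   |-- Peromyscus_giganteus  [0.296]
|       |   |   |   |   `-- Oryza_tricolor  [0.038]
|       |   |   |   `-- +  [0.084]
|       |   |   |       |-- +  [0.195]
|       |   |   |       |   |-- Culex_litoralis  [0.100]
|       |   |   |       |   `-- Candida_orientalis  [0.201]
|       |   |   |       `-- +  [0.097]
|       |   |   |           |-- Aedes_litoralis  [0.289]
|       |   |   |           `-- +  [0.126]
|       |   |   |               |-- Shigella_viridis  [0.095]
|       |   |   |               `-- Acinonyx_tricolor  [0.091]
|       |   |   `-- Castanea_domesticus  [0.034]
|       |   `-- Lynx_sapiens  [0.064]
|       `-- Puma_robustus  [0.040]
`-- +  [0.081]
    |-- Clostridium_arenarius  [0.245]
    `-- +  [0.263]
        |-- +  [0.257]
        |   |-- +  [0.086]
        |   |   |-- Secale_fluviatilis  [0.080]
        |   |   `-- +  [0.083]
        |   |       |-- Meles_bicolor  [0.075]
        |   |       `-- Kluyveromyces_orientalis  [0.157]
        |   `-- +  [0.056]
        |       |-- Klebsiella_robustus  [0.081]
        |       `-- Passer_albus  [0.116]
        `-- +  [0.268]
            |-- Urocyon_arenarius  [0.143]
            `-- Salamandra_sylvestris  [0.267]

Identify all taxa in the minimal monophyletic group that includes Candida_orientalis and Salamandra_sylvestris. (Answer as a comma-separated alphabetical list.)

Acinonyx_tricolor, Aedes_litoralis, Ambystoma_borealis, Candida_orientalis, Castanea_domesticus, Cedrus_montanus, Clostridium_arenarius, Culex_litoralis, Klebsiella_robustus, Kluyveromyces_orientalis, Lynx_sapiens, Meles_bicolor, Oryza_tricolor, Passer_albus, Peromyscus_giganteus, Prionailurus_sapiens, Pseudotsuga_viridis, Puma_robustus, Salamandra_sylvestris, Secale_fluviatilis, Shigella_viridis, Urocyon_arenarius

Tracing Candida_orientalis: it sits inside (Culex_litoralis,Candida_orientalis).
Tracing Salamandra_sylvestris: it sits inside (Urocyon_arenarius,Salamandra_sylvestris).
The smallest clade enclosing both is the whole tree (their MRCA is the root), so the answer is all 22 tips in alphabetical order.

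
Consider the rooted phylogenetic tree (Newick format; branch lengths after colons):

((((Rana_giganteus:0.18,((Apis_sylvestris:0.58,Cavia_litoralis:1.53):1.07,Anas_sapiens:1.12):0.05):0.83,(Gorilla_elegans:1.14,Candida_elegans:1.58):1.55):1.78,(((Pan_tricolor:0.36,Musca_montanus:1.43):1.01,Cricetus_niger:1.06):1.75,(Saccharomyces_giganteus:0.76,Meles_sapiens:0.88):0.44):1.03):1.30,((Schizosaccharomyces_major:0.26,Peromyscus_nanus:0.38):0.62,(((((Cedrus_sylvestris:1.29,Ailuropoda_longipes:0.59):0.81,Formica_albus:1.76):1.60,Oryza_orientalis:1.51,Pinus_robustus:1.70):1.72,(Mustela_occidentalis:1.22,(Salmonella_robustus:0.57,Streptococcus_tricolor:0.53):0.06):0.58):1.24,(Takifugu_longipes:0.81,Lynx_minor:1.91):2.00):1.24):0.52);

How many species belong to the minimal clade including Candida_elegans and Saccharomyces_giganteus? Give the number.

The MRCA of Candida_elegans and Saccharomyces_giganteus is the node subtending (((Rana_giganteus,((Apis_sylvestris,Cavia_litoralis),Anas_sapiens)),(Gorilla_elegans,Candida_elegans)),(((Pan_tricolor,Musca_montanus),Cricetus_niger),(Saccharomyces_giganteus,Meles_sapiens))).
That clade contains 11 terminal taxa: Anas_sapiens, Apis_sylvestris, Candida_elegans, Cavia_litoralis, Cricetus_niger, Gorilla_elegans, Meles_sapiens, Musca_montanus, Pan_tricolor, Rana_giganteus, Saccharomyces_giganteus.

11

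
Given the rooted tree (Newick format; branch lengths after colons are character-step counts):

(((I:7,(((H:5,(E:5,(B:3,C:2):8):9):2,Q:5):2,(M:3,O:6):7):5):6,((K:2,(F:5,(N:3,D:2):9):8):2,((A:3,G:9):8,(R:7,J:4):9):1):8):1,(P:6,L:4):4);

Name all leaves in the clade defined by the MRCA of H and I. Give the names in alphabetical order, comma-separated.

B, C, E, H, I, M, O, Q

Tracing H: it sits inside (H,(E,(B,C))).
Tracing I: it sits inside (I,(((H,(E,(B,C))),Q),(M,O))).
The smallest clade enclosing both is (I,(((H,(E,(B,C))),Q),(M,O))); the answer is its 8 terminal taxa in alphabetical order.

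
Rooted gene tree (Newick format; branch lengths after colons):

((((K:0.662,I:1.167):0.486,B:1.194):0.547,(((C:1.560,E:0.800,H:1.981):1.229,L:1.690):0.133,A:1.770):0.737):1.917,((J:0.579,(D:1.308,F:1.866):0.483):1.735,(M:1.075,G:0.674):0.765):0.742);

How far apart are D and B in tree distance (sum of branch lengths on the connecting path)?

7.926

The path runs D → … → MRCA → … → B; the MRCA is the root of the tree.
Branch lengths along that path: 1.308 + 0.483 + 1.735 + 0.742 + 1.917 + 0.547 + 1.194 = 7.926.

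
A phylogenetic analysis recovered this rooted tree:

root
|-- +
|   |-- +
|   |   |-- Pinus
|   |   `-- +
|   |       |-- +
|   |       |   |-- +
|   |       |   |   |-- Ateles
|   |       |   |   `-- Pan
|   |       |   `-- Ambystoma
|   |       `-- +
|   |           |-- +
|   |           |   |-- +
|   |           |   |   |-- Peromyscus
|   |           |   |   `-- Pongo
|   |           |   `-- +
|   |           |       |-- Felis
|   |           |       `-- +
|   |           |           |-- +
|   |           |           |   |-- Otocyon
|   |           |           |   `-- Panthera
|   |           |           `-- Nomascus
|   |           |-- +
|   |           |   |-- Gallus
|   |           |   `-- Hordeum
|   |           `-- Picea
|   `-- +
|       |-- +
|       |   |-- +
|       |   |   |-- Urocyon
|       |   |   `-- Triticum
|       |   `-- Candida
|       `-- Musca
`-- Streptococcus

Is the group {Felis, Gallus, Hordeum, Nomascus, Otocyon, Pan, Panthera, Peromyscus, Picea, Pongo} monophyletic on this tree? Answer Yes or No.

The MRCA of the listed taxa subtends (((Ateles,Pan),Ambystoma),(((Peromyscus,Pongo),(Felis,((Otocyon,Panthera),Nomascus))),(Gallus,Hordeum),Picea)).
That clade also contains Ambystoma, Ateles, which are not in the proposed group, so the group is not monophyletic.

No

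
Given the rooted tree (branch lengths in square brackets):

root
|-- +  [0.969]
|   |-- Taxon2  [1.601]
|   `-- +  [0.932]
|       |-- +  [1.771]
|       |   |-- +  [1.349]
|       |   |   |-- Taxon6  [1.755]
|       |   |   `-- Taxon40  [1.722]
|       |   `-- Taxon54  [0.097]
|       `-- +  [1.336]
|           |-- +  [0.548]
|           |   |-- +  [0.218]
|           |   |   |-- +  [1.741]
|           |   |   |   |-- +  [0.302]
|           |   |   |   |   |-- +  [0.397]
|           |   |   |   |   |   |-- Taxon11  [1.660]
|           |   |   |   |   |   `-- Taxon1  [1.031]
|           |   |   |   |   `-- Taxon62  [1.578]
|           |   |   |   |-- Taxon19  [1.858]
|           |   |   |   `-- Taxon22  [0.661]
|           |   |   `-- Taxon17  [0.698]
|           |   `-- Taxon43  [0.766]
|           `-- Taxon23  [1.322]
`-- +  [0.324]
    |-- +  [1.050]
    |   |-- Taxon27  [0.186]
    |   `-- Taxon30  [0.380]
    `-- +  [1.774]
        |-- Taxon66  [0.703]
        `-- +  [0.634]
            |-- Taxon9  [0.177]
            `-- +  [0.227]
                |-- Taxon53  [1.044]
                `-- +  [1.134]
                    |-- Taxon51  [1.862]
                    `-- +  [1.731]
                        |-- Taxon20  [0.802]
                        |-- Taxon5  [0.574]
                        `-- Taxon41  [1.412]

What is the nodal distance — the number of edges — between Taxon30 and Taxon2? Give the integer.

The MRCA of Taxon30 and Taxon2 is the root of the tree.
From Taxon30 up to that node: 3 branches. From Taxon2 up to the same node: 2 branches. Total: 3 + 2 = 5.

5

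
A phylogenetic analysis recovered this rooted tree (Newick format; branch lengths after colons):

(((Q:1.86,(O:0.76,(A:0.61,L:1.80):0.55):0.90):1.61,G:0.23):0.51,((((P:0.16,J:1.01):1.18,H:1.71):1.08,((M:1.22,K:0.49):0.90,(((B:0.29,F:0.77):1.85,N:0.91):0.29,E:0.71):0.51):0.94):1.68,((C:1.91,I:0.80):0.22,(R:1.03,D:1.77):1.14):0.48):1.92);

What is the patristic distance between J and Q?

10.85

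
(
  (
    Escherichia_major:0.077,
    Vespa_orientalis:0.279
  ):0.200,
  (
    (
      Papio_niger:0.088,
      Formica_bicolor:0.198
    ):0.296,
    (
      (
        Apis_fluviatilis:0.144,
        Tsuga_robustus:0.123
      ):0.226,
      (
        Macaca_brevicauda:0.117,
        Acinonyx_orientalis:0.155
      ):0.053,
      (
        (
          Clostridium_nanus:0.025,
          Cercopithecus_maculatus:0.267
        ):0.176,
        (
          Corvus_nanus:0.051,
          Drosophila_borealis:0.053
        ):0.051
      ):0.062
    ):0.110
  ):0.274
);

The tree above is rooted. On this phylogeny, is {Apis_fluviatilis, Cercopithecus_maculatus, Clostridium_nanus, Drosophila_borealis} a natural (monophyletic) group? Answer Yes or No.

The MRCA of the listed taxa subtends ((Apis_fluviatilis,Tsuga_robustus),(Macaca_brevicauda,Acinonyx_orientalis),((Clostridium_nanus,Cercopithecus_maculatus),(Corvus_nanus,Drosophila_borealis))).
That clade also contains Acinonyx_orientalis, Corvus_nanus, Macaca_brevicauda, Tsuga_robustus, which are not in the proposed group, so the group is not monophyletic.

No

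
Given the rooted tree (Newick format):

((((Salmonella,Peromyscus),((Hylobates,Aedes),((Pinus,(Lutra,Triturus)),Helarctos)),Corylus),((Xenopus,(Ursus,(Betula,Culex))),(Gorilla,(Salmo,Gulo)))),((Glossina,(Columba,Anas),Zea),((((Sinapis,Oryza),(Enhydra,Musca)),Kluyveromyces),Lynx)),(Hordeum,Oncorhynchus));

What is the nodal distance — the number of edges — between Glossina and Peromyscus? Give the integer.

7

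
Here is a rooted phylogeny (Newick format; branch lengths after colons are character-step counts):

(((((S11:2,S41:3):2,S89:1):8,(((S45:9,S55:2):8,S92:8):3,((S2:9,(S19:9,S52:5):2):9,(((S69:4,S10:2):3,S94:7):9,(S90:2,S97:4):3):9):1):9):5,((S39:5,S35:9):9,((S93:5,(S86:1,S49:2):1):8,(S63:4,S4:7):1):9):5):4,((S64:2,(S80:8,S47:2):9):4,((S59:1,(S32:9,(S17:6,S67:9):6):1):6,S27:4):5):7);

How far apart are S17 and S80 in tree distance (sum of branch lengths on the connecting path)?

The path runs S17 → … → MRCA → … → S80; the MRCA is the node subtending ((S64,(S80,S47)),((S59,(S32,(S17,S67))),S27)).
Branch lengths along that path: 6 + 6 + 1 + 6 + 5 + 4 + 9 + 8 = 45.

45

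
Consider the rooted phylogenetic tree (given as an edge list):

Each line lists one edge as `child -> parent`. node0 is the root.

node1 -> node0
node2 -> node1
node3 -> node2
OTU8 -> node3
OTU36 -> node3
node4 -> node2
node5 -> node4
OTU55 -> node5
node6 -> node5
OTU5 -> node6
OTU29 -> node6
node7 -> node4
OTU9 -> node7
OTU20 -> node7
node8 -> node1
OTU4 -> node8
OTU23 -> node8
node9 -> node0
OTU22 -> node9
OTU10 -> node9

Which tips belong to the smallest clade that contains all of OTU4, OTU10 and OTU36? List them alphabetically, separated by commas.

Tracing OTU4: it sits inside (OTU4,OTU23).
Tracing OTU10: it sits inside (OTU22,OTU10).
Tracing OTU36: it sits inside (OTU8,OTU36).
The smallest clade enclosing all 3 is the whole tree (their MRCA is the root), so the answer is all 11 tips in alphabetical order.

OTU10, OTU20, OTU22, OTU23, OTU29, OTU36, OTU4, OTU5, OTU55, OTU8, OTU9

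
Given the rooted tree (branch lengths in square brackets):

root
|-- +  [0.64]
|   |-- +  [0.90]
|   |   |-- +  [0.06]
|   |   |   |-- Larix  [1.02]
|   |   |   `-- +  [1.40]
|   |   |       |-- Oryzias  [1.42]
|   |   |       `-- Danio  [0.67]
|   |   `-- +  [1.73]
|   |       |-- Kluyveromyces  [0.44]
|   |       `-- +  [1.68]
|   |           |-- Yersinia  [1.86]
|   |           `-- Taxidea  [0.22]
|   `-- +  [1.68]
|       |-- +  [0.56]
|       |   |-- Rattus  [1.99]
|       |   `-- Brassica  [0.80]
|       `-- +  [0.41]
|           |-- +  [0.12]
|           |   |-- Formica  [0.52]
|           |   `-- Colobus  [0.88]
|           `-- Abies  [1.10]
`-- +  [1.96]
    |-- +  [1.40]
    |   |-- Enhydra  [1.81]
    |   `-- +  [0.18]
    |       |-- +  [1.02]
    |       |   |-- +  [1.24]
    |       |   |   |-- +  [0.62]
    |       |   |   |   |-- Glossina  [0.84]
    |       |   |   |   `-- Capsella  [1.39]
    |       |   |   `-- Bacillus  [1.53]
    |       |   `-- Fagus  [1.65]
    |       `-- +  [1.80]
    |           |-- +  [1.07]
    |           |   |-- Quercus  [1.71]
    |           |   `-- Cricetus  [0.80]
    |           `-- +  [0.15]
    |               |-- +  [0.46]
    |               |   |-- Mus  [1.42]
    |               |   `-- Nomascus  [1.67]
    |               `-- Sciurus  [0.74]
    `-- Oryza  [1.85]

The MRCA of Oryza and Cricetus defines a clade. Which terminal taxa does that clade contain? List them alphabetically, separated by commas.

Bacillus, Capsella, Cricetus, Enhydra, Fagus, Glossina, Mus, Nomascus, Oryza, Quercus, Sciurus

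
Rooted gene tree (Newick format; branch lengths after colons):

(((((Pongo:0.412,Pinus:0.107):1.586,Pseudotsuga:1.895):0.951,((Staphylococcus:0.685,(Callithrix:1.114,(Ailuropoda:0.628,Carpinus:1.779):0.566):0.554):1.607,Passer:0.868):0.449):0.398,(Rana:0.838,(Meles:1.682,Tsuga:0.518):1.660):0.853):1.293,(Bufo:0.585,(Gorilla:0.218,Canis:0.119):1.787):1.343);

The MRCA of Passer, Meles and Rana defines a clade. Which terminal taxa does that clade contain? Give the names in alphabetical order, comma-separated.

Ailuropoda, Callithrix, Carpinus, Meles, Passer, Pinus, Pongo, Pseudotsuga, Rana, Staphylococcus, Tsuga

Tracing Passer: it sits inside ((Staphylococcus,(Callithrix,(Ailuropoda,Carpinus))),Passer).
Tracing Meles: it sits inside (Meles,Tsuga).
Tracing Rana: it sits inside (Rana,(Meles,Tsuga)).
The smallest clade enclosing all 3 is ((((Pongo,Pinus),Pseudotsuga),((Staphylococcus,(Callithrix,(Ailuropoda,Carpinus))),Passer)),(Rana,(Meles,Tsuga))); the answer is its 11 terminal taxa in alphabetical order.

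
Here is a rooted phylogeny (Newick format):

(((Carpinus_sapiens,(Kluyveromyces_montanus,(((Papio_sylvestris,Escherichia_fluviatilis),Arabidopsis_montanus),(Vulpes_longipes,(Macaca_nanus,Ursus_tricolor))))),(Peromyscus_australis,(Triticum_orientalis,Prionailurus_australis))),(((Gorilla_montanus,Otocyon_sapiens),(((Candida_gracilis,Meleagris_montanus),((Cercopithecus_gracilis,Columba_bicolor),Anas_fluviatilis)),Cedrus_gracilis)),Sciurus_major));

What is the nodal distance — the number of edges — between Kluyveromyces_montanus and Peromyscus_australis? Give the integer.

The MRCA of Kluyveromyces_montanus and Peromyscus_australis is the node subtending ((Carpinus_sapiens,(Kluyveromyces_montanus,(((Papio_sylvestris,Escherichia_fluviatilis),Arabidopsis_montanus),(Vulpes_longipes,(Macaca_nanus,Ursus_tricolor))))),(Peromyscus_australis,(Triticum_orientalis,Prionailurus_australis))).
From Kluyveromyces_montanus up to that node: 3 branches. From Peromyscus_australis up to the same node: 2 branches. Total: 3 + 2 = 5.

5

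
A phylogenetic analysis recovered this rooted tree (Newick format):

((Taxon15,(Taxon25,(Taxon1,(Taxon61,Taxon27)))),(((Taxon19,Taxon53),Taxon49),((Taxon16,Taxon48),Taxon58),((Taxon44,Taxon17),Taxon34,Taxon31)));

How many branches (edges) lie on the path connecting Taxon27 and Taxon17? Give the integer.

9

The MRCA of Taxon27 and Taxon17 is the root of the tree.
From Taxon27 up to that node: 5 branches. From Taxon17 up to the same node: 4 branches. Total: 5 + 4 = 9.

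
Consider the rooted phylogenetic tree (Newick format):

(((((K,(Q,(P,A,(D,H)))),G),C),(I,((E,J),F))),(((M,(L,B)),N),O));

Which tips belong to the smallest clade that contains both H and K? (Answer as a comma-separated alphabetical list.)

A, D, H, K, P, Q

Tracing H: it sits inside (D,H).
Tracing K: it sits inside (K,(Q,(P,A,(D,H)))).
The smallest clade enclosing both is (K,(Q,(P,A,(D,H)))); the answer is its 6 terminal taxa in alphabetical order.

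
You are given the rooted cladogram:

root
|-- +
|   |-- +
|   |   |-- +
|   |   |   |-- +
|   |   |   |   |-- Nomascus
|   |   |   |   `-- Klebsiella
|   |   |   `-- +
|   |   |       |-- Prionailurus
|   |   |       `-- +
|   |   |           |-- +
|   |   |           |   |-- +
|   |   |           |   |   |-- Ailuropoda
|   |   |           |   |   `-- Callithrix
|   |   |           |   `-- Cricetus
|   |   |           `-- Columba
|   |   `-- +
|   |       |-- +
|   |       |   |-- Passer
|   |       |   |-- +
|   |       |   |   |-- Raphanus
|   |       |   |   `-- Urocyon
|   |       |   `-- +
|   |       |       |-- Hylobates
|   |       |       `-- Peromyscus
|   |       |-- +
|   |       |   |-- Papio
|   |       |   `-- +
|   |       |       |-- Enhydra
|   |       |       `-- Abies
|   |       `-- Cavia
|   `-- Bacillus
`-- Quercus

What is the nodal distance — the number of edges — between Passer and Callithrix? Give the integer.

The MRCA of Passer and Callithrix is the node subtending (((Nomascus,Klebsiella),(Prionailurus,(((Ailuropoda,Callithrix),Cricetus),Columba))),((Passer,(Raphanus,Urocyon),(Hylobates,Peromyscus)),(Papio,(Enhydra,Abies)),Cavia)).
From Passer up to that node: 3 branches. From Callithrix up to the same node: 6 branches. Total: 3 + 6 = 9.

9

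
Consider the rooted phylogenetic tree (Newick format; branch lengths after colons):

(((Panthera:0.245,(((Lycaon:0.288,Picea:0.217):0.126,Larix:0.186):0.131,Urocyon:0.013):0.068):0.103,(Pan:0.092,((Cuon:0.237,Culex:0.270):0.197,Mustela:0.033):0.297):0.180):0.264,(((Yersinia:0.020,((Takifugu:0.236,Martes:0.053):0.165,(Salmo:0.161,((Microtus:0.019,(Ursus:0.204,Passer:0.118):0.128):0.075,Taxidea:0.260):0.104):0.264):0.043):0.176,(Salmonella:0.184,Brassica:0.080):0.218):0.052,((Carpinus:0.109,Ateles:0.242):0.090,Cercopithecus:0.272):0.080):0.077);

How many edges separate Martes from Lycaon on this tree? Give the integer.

The MRCA of Martes and Lycaon is the root of the tree.
From Martes up to that node: 6 branches. From Lycaon up to the same node: 6 branches. Total: 6 + 6 = 12.

12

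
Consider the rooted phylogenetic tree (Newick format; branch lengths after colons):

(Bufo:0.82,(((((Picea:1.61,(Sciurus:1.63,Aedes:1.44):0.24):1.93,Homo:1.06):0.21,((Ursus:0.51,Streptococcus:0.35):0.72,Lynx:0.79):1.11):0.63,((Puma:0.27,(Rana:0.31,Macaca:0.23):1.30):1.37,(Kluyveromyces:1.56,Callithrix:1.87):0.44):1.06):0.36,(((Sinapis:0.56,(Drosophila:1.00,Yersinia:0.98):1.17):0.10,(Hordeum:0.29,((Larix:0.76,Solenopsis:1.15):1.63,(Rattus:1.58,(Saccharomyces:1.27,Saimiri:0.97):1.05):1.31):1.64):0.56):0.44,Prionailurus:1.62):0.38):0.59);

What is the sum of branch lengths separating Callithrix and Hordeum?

5.40

The path runs Callithrix → … → MRCA → … → Hordeum; the MRCA is the node subtending (((((Picea,(Sciurus,Aedes)),Homo),((Ursus,Streptococcus),Lynx)),((Puma,(Rana,Macaca)),(Kluyveromyces,Callithrix))),(((Sinapis,(Drosophila,Yersinia)),(Hordeum,((Larix,Solenopsis),(Rattus,(Saccharomyces,Saimiri))))),Prionailurus)).
Branch lengths along that path: 1.87 + 0.44 + 1.06 + 0.36 + 0.38 + 0.44 + 0.56 + 0.29 = 5.40.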